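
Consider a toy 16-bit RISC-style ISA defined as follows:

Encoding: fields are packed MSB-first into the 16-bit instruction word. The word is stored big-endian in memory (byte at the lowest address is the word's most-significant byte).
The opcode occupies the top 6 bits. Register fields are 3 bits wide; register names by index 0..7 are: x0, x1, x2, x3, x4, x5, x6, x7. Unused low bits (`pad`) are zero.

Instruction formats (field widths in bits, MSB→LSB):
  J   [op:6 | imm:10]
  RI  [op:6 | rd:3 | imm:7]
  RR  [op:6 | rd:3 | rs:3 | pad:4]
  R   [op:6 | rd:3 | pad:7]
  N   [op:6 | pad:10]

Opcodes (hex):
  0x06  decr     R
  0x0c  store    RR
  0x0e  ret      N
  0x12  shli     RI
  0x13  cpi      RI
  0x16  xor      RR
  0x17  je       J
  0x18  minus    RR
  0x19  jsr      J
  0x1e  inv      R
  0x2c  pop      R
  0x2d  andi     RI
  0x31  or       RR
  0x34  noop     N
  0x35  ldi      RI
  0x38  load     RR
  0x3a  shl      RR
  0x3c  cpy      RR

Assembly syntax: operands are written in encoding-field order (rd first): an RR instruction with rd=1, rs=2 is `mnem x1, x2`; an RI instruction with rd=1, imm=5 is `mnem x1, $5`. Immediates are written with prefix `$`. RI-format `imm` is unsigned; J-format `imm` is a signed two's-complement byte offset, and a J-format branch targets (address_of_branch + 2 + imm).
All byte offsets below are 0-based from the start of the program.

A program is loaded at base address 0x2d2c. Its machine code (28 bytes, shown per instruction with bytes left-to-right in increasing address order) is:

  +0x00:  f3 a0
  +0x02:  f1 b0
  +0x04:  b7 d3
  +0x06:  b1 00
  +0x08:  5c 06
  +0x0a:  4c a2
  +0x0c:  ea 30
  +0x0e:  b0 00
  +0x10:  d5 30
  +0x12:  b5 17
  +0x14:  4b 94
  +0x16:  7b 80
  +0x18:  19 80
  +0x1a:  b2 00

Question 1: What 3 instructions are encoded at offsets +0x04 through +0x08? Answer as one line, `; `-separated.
[04] b7 d3 → 0xb7d3
  opcode bits[15:10]=0x2d: andi/RI
  rd@[9:7]=0x7 ⇒ x7
  imm@[6:0]=0x53 ⇒ $83
[06] b1 00 → 0xb100
  opcode bits[15:10]=0x2c: pop/R
  rd@[9:7]=0x2 ⇒ x2
[08] 5c 06 → 0x5c06
  opcode bits[15:10]=0x17: je/J
  imm@[9:0]=0x6 ⇒ $6

andi x7, $83; pop x2; je $6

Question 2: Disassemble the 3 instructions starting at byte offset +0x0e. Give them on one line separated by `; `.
@+0e  big-endian(b0 00) = 0xb000
  opcode bits[15:10]=0x2c: pop/R
  rd: (w>>7)&0x7=0x0 → x0
@+10  big-endian(d5 30) = 0xd530
  opcode bits[15:10]=0x35: ldi/RI
  rd: (w>>7)&0x7=0x2 → x2
  imm: (w>>0)&0x7f=0x30 → $48
@+12  big-endian(b5 17) = 0xb517
  opcode bits[15:10]=0x2d: andi/RI
  rd: (w>>7)&0x7=0x2 → x2
  imm: (w>>0)&0x7f=0x17 → $23

pop x0; ldi x2, $48; andi x2, $23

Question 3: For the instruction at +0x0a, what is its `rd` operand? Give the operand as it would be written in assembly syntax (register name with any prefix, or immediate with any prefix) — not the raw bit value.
[0a] 4c a2 → 0x4ca2
  opcode bits[15:10]=0x13: cpi/RI
  rd@[9:7]=0x1 ⇒ x1
  imm@[6:0]=0x22 ⇒ $34

x1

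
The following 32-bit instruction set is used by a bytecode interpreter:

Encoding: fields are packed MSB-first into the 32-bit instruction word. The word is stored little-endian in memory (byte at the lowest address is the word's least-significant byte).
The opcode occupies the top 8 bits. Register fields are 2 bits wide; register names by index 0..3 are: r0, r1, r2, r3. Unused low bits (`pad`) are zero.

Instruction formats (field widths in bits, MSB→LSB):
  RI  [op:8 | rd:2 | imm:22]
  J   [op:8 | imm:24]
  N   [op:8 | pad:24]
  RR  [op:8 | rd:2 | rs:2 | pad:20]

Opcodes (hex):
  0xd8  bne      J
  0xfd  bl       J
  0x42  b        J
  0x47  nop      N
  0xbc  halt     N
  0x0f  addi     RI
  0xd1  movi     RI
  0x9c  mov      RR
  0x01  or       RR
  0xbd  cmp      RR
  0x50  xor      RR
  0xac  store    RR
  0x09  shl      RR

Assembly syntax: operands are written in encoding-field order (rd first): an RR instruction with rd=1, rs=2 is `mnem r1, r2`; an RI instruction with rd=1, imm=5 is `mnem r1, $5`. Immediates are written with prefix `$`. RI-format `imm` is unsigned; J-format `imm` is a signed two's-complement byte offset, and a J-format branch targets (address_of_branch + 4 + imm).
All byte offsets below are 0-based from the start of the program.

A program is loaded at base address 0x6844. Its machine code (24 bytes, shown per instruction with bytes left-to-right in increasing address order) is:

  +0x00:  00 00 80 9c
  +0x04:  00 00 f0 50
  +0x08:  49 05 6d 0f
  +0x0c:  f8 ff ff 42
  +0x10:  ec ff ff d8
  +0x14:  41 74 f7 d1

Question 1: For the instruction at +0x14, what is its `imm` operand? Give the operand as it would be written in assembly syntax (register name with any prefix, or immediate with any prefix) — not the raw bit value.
$3634241

+0x14: 41 74 f7 d1 ⇒ word 0xd1f77441 (little)
  top 8b → 0xd1 → movi [RI]
  [23:22] rd=3 = r3
  [21:0] imm=3634241 = $3634241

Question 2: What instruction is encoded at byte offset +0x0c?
off 0x0c: read f8 ff ff 42 as little → 0x42fffff8
  top 8b → 0x42 → b [J]
  imm: (w>>0)&0xffffff=0xfffff8 (s24→-8) → $-8

b $-8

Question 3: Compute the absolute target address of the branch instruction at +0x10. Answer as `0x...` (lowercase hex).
0x6844

+0x10: ec ff ff d8 ⇒ word 0xd8ffffec (little)
  opcode bits[31:24]=0xd8: bne/J
  imm: (w>>0)&0xffffff=0xffffec (s24→-20) → $-20
  target = base 0x6844 + off 0x10 + 4 + imm -20 = 0x6844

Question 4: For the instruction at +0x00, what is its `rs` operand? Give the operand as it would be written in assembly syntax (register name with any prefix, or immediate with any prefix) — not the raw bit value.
r0

+0x00: 00 00 80 9c ⇒ word 0x9c800000 (little)
  top 8b → 0x9c → mov [RR]
  rd: (w>>22)&0x3=0x2 → r2
  rs: (w>>20)&0x3=0x0 → r0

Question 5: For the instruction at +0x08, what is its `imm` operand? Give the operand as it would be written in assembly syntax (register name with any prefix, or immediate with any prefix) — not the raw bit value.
@+08  little-endian(49 05 6d 0f) = 0x0f6d0549
  opcode bits[31:24]=0xf: addi/RI
  rd@[23:22]=0x1 ⇒ r1
  imm@[21:0]=0x2d0549 ⇒ $2950473

$2950473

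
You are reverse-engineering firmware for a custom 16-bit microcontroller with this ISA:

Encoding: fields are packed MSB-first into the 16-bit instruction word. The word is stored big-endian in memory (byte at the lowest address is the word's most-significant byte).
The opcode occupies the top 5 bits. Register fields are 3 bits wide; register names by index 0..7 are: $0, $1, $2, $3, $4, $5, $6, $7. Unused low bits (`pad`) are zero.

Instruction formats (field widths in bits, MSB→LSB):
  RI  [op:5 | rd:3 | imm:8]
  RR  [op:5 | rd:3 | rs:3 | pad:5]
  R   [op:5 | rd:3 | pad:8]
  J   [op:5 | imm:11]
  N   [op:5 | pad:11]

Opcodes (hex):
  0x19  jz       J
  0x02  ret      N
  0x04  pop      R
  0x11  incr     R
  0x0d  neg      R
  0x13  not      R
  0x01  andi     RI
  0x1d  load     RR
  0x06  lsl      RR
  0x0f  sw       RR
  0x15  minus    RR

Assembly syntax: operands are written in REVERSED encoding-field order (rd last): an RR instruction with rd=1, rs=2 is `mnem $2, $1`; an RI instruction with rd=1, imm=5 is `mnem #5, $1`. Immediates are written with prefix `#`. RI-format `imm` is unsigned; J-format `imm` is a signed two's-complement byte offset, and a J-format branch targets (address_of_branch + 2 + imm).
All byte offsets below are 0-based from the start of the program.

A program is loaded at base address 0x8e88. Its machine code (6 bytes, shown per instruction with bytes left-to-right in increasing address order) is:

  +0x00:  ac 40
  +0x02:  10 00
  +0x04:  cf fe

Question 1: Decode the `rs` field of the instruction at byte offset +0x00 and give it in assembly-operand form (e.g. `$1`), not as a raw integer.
[00] ac 40 → 0xac40
  top 5b → 0x15 → minus [RR]
  rd: (w>>8)&0x7=0x4 → $4
  rs: (w>>5)&0x7=0x2 → $2

$2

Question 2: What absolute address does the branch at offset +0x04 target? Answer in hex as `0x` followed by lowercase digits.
0x8e8c

@+04  big-endian(cf fe) = 0xcffe
  top 5b → 0x19 → jz [J]
  imm: (w>>0)&0x7ff=0x7fe (s11→-2) → #-2
  target = base 0x8e88 + off 0x04 + 2 + imm -2 = 0x8e8c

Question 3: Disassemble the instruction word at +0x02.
ret

[02] 10 00 → 0x1000
  top 5b → 0x2 → ret [N]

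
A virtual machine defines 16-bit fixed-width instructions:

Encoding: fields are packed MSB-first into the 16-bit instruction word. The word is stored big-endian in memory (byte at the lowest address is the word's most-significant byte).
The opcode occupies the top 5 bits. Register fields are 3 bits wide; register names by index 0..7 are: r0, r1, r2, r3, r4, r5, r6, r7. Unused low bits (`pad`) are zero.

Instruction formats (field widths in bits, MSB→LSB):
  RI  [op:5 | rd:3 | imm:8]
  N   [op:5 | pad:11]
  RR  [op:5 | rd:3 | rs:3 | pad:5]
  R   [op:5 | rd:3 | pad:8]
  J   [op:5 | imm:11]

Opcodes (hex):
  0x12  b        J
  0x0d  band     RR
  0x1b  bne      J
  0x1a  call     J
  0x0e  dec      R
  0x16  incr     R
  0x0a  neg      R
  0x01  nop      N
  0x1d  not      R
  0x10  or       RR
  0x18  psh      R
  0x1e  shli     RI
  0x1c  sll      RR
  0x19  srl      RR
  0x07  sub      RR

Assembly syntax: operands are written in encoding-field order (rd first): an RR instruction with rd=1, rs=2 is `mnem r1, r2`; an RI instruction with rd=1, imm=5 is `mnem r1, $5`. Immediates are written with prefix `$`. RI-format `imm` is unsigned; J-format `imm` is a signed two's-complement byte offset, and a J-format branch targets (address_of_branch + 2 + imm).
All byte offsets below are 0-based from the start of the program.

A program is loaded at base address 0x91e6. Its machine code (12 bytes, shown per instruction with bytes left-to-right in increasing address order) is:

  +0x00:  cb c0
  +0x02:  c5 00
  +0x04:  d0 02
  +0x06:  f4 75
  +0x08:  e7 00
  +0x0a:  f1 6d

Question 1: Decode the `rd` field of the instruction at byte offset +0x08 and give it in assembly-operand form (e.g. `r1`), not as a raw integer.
r7

@+08  big-endian(e7 00) = 0xe700
  opcode bits[15:11]=0x1c: sll/RR
  rd: (w>>8)&0x7=0x7 → r7
  rs: (w>>5)&0x7=0x0 → r0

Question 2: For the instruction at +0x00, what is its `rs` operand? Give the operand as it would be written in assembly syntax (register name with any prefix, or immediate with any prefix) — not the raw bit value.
r6

off 0x00: read cb c0 as big → 0xcbc0
  opcode bits[15:11]=0x19: srl/RR
  [10:8] rd=3 = r3
  [7:5] rs=6 = r6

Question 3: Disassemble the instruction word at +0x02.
@+02  big-endian(c5 00) = 0xc500
  opcode bits[15:11]=0x18: psh/R
  rd@[10:8]=0x5 ⇒ r5

psh r5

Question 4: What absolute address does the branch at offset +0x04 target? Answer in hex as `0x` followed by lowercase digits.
0x91ee

@+04  big-endian(d0 02) = 0xd002
  op=0xd002>>11=0x1a ⇒ call (J)
  imm: (w>>0)&0x7ff=0x2 → $2
  target = base 0x91e6 + off 0x04 + 2 + imm 2 = 0x91ee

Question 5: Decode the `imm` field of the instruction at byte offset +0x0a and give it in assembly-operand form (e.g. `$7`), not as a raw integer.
$109

+0x0a: f1 6d ⇒ word 0xf16d (big)
  top 5b → 0x1e → shli [RI]
  rd@[10:8]=0x1 ⇒ r1
  imm@[7:0]=0x6d ⇒ $109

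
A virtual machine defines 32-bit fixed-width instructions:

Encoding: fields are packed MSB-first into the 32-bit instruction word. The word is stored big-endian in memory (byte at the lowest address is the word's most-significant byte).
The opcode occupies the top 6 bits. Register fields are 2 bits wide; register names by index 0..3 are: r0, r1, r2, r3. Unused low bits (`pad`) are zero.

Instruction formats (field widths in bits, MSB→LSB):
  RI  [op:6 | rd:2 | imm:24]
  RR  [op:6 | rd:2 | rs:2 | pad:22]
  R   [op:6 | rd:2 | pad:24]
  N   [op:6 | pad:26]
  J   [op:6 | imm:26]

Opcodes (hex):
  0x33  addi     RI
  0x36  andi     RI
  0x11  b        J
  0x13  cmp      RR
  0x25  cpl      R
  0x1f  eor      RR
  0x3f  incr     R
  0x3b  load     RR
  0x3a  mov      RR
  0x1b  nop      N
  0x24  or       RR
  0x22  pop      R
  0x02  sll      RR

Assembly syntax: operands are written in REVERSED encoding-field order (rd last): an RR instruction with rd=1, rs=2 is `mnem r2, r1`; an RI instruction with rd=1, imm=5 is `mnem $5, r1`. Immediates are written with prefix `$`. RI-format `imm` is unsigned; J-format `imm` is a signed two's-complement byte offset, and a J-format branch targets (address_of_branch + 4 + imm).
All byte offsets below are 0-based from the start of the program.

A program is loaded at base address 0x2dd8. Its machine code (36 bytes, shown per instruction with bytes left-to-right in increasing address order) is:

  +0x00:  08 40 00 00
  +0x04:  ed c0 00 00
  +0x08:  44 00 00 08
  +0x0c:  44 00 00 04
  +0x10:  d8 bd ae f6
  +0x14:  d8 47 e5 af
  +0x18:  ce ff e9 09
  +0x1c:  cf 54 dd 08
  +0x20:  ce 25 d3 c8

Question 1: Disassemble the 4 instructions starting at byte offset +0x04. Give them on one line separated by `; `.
+0x04: ed c0 00 00 ⇒ word 0xedc00000 (big)
  opcode bits[31:26]=0x3b: load/RR
  rd@[25:24]=0x1 ⇒ r1
  rs@[23:22]=0x3 ⇒ r3
+0x08: 44 00 00 08 ⇒ word 0x44000008 (big)
  opcode bits[31:26]=0x11: b/J
  imm@[25:0]=0x8 ⇒ $8
+0x0c: 44 00 00 04 ⇒ word 0x44000004 (big)
  opcode bits[31:26]=0x11: b/J
  imm@[25:0]=0x4 ⇒ $4
+0x10: d8 bd ae f6 ⇒ word 0xd8bdaef6 (big)
  opcode bits[31:26]=0x36: andi/RI
  rd@[25:24]=0x0 ⇒ r0
  imm@[23:0]=0xbdaef6 ⇒ $12431094

load r3, r1; b $8; b $4; andi $12431094, r0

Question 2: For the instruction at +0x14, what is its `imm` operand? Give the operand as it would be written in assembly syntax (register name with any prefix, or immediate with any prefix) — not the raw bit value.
[14] d8 47 e5 af → 0xd847e5af
  op=0xd847e5af>>26=0x36 ⇒ andi (RI)
  [25:24] rd=0 = r0
  [23:0] imm=4711855 = $4711855

$4711855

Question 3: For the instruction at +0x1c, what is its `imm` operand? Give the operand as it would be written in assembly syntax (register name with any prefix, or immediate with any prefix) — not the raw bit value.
$5561608

@+1c  big-endian(cf 54 dd 08) = 0xcf54dd08
  op=0xcf54dd08>>26=0x33 ⇒ addi (RI)
  rd@[25:24]=0x3 ⇒ r3
  imm@[23:0]=0x54dd08 ⇒ $5561608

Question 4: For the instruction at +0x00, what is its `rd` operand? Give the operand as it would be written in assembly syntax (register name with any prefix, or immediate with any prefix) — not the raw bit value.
r0

[00] 08 40 00 00 → 0x08400000
  top 6b → 0x2 → sll [RR]
  rd: (w>>24)&0x3=0x0 → r0
  rs: (w>>22)&0x3=0x1 → r1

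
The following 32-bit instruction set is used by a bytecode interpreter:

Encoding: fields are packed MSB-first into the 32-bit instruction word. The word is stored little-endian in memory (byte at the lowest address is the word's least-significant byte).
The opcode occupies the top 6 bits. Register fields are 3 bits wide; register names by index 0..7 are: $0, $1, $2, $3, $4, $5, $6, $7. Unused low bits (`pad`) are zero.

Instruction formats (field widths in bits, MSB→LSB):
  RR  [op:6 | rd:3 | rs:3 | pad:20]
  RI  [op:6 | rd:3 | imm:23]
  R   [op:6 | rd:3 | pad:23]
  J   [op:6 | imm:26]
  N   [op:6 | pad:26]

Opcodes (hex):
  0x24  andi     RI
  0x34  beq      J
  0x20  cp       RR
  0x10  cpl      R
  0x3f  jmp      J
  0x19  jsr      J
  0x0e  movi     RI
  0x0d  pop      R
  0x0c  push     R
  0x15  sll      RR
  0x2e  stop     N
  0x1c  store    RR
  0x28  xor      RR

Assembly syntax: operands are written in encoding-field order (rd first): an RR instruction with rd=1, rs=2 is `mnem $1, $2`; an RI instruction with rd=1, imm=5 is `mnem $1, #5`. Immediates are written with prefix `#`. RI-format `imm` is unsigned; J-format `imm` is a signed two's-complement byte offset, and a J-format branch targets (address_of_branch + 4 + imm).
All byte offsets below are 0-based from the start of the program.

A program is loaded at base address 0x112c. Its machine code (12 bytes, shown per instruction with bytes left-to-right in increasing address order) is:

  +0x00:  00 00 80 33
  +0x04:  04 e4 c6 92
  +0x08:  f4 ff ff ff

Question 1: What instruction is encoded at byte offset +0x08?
off 0x08: read f4 ff ff ff as little → 0xfffffff4
  opcode bits[31:26]=0x3f: jmp/J
  imm: (w>>0)&0x3ffffff=0x3fffff4 (s26→-12) → #-12

jmp #-12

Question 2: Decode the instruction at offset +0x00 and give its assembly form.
push $7

@+00  little-endian(00 00 80 33) = 0x33800000
  op=0x33800000>>26=0xc ⇒ push (R)
  rd: (w>>23)&0x7=0x7 → $7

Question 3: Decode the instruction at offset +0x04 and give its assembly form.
andi $5, #4645892

@+04  little-endian(04 e4 c6 92) = 0x92c6e404
  op=0x92c6e404>>26=0x24 ⇒ andi (RI)
  rd: (w>>23)&0x7=0x5 → $5
  imm: (w>>0)&0x7fffff=0x46e404 → #4645892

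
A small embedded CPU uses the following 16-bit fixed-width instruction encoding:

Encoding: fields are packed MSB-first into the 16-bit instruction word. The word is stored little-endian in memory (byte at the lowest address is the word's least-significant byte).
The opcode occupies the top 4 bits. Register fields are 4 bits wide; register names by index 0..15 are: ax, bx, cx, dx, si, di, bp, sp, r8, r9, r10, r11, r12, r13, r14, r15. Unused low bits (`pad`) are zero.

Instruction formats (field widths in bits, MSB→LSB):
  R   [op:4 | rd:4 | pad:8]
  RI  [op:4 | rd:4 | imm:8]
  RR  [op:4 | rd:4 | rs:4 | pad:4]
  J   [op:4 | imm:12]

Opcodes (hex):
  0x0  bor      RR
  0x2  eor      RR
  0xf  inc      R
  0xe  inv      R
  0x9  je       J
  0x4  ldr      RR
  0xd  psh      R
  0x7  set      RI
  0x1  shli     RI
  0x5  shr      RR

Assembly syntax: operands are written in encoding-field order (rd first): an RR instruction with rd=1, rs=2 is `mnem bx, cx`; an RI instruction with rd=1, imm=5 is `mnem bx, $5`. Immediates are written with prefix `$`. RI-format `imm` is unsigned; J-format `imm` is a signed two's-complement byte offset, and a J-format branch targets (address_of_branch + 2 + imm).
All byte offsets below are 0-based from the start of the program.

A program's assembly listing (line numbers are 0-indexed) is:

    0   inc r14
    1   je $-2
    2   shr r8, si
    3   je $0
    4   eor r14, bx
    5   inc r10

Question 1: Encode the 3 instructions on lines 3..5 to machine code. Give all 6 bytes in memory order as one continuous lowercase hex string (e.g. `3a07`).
0090102e00fa

line 3 (je): pack op=0x9:4|imm=0:12 = 0x9000; little→ 00 90
line 4 (eor): pack op=0x2:4|rd=14:4|rs=1:4|pad=0:4 = 0x2e10; little→ 10 2e
line 5 (inc): pack op=0xf:4|rd=10:4|pad=0:8 = 0xfa00; little→ 00 fa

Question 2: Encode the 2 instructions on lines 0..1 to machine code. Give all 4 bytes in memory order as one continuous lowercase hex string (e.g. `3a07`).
00fefe9f

L0: inc op=0xf:4|rd=14:4|pad=0:8 ⇒ 0xfe00 ⇒ little 00 fe
L1: je op=0x9:4|imm=-2:12 ⇒ 0x9ffe ⇒ little fe 9f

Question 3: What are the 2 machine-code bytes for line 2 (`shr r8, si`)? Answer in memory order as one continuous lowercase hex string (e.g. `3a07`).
L2: shr op=0x5:4|rd=8:4|rs=4:4|pad=0:4 ⇒ 0x5840 ⇒ little 40 58

4058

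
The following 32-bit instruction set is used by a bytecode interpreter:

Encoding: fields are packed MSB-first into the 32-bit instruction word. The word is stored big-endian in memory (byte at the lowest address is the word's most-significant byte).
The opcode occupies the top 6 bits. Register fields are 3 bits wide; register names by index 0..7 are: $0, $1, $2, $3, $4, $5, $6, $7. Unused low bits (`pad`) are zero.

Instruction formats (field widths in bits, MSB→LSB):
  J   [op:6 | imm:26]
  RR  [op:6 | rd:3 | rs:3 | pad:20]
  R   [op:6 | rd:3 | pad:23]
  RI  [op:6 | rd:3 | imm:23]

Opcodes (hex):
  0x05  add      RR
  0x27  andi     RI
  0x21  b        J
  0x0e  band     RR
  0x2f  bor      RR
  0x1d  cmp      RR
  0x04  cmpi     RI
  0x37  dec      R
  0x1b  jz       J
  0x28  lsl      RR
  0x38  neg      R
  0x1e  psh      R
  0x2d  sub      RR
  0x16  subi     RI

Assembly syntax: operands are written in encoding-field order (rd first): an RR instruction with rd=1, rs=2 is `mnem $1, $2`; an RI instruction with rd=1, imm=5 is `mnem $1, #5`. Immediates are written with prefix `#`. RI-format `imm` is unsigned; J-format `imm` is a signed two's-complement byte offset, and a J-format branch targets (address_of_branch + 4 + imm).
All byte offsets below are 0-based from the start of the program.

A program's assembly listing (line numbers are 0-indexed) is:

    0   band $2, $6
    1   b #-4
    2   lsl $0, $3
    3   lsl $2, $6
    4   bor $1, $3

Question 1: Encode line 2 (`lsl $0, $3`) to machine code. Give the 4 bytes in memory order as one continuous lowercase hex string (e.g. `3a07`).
a0300000

L2: lsl op=0x28:6|rd=0:3|rs=3:3|pad=0:20 ⇒ 0xa0300000 ⇒ big a0 30 00 00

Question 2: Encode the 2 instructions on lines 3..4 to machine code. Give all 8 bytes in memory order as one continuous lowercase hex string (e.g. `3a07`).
3. lsl fields op=0x28:6|rd=2:3|rs=6:3|pad=0:20 → word a1600000h → a1 60 00 00
4. bor fields op=0x2f:6|rd=1:3|rs=3:3|pad=0:20 → word bcb00000h → bc b0 00 00

a1600000bcb00000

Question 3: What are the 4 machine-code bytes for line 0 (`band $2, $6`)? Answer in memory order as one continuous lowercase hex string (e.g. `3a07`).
39600000

L0: band op=0xe:6|rd=2:3|rs=6:3|pad=0:20 ⇒ 0x39600000 ⇒ big 39 60 00 00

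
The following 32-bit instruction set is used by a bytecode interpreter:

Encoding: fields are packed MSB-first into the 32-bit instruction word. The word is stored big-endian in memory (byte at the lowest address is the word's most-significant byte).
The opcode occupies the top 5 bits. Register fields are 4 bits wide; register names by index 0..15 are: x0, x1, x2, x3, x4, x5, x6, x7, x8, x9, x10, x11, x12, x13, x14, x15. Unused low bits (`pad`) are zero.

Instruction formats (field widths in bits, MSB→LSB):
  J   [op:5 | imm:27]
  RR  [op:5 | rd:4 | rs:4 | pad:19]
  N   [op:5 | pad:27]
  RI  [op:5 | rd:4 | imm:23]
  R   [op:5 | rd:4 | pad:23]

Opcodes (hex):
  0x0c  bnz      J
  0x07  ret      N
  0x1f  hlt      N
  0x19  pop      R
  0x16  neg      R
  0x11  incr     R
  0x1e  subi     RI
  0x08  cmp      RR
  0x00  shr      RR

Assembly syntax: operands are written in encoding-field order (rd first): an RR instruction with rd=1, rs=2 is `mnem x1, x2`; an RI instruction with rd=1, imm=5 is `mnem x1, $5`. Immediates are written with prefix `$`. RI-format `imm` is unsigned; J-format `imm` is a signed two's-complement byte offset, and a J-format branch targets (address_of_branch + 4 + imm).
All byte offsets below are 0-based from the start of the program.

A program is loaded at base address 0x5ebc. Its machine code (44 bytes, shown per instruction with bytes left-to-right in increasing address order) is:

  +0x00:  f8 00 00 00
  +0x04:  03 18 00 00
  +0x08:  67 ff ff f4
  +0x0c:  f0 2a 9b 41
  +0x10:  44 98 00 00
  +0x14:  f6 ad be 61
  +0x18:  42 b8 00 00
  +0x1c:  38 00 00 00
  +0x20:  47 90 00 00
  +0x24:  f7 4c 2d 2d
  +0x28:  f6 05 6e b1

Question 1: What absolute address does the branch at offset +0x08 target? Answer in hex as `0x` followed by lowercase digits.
@+08  big-endian(67 ff ff f4) = 0x67fffff4
  opcode bits[31:27]=0xc: bnz/J
  imm: (w>>0)&0x7ffffff=0x7fffff4 (s27→-12) → $-12
  target = base 0x5ebc + off 0x08 + 4 + imm -12 = 0x5ebc

0x5ebc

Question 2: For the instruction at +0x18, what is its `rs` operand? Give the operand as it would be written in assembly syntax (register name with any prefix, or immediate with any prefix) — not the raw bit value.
x7

+0x18: 42 b8 00 00 ⇒ word 0x42b80000 (big)
  op=0x42b80000>>27=0x8 ⇒ cmp (RR)
  [26:23] rd=5 = x5
  [22:19] rs=7 = x7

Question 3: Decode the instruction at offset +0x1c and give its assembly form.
@+1c  big-endian(38 00 00 00) = 0x38000000
  top 5b → 0x7 → ret [N]

ret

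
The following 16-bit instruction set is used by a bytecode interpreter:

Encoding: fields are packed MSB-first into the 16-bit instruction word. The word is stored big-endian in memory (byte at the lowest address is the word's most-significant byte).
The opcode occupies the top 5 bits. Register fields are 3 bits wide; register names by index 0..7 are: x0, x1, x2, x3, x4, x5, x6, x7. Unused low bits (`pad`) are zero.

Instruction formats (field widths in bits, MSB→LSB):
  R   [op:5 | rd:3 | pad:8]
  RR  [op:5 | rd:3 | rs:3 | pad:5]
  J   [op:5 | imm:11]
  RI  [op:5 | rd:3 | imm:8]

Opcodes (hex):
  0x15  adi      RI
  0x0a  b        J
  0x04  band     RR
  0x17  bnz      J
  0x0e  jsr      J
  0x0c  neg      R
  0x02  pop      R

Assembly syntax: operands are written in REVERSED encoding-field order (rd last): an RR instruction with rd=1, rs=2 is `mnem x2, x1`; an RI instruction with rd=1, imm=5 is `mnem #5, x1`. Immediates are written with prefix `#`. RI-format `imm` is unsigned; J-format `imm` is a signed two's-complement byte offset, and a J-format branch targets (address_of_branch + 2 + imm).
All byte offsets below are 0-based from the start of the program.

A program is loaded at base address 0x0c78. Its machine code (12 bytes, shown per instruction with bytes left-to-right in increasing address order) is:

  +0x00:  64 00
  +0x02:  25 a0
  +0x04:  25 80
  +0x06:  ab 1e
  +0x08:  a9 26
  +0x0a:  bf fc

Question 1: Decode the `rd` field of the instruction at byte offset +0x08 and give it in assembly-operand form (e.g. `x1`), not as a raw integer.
x1

@+08  big-endian(a9 26) = 0xa926
  opcode bits[15:11]=0x15: adi/RI
  rd@[10:8]=0x1 ⇒ x1
  imm@[7:0]=0x26 ⇒ #38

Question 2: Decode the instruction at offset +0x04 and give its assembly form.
off 0x04: read 25 80 as big → 0x2580
  op=0x2580>>11=0x4 ⇒ band (RR)
  [10:8] rd=5 = x5
  [7:5] rs=4 = x4

band x4, x5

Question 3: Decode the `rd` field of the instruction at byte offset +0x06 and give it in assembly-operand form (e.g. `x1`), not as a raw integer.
+0x06: ab 1e ⇒ word 0xab1e (big)
  op=0xab1e>>11=0x15 ⇒ adi (RI)
  rd@[10:8]=0x3 ⇒ x3
  imm@[7:0]=0x1e ⇒ #30

x3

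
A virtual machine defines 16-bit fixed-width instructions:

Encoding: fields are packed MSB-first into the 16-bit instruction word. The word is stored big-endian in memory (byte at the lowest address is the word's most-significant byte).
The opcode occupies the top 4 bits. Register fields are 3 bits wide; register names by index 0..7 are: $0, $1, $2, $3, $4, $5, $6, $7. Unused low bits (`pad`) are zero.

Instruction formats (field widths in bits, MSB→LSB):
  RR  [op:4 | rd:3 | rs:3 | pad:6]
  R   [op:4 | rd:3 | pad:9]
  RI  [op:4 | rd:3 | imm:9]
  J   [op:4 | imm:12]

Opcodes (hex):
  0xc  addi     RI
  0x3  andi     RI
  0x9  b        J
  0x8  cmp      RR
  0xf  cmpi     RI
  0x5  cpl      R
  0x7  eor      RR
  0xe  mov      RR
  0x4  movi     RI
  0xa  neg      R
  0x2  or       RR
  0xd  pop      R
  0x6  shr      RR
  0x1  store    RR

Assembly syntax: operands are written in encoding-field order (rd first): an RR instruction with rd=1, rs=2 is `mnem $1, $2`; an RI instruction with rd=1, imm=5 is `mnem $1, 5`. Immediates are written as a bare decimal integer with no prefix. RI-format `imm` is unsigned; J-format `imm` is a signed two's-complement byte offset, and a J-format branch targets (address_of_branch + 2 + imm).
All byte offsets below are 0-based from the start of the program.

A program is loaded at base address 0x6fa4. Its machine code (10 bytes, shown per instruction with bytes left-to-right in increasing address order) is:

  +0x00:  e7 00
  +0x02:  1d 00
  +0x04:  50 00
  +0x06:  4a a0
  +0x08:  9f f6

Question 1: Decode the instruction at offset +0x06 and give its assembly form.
off 0x06: read 4a a0 as big → 0x4aa0
  opcode bits[15:12]=0x4: movi/RI
  [11:9] rd=5 = $5
  [8:0] imm=160 = 160

movi $5, 160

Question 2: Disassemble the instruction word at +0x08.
b -10

off 0x08: read 9f f6 as big → 0x9ff6
  opcode bits[15:12]=0x9: b/J
  imm@[11:0]=0xff6 (s12→-10) ⇒ -10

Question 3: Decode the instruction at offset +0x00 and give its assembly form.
off 0x00: read e7 00 as big → 0xe700
  opcode bits[15:12]=0xe: mov/RR
  rd: (w>>9)&0x7=0x3 → $3
  rs: (w>>6)&0x7=0x4 → $4

mov $3, $4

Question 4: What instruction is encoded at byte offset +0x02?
+0x02: 1d 00 ⇒ word 0x1d00 (big)
  top 4b → 0x1 → store [RR]
  rd@[11:9]=0x6 ⇒ $6
  rs@[8:6]=0x4 ⇒ $4

store $6, $4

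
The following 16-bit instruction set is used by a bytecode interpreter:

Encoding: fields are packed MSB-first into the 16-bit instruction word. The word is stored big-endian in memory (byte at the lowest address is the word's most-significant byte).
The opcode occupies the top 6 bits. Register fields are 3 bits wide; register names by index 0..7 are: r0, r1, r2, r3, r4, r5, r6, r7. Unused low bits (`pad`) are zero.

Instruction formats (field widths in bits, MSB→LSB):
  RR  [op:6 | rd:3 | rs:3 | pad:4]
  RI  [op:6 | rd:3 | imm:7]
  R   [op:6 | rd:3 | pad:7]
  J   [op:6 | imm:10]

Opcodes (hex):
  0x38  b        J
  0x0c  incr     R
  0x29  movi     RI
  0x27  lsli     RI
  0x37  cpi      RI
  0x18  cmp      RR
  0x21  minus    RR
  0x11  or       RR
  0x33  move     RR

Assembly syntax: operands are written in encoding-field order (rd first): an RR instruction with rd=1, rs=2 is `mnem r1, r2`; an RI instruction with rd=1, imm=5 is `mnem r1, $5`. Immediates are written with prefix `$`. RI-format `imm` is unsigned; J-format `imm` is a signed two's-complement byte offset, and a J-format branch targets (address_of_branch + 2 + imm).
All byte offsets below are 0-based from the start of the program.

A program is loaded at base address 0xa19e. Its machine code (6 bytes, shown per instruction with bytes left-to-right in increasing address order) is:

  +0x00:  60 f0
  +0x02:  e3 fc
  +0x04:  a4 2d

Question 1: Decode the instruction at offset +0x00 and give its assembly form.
cmp r1, r7

off 0x00: read 60 f0 as big → 0x60f0
  opcode bits[15:10]=0x18: cmp/RR
  [9:7] rd=1 = r1
  [6:4] rs=7 = r7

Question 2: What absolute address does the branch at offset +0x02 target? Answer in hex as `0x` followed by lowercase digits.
0xa19e

[02] e3 fc → 0xe3fc
  opcode bits[15:10]=0x38: b/J
  imm: (w>>0)&0x3ff=0x3fc (s10→-4) → $-4
  target = base 0xa19e + off 0x02 + 2 + imm -4 = 0xa19e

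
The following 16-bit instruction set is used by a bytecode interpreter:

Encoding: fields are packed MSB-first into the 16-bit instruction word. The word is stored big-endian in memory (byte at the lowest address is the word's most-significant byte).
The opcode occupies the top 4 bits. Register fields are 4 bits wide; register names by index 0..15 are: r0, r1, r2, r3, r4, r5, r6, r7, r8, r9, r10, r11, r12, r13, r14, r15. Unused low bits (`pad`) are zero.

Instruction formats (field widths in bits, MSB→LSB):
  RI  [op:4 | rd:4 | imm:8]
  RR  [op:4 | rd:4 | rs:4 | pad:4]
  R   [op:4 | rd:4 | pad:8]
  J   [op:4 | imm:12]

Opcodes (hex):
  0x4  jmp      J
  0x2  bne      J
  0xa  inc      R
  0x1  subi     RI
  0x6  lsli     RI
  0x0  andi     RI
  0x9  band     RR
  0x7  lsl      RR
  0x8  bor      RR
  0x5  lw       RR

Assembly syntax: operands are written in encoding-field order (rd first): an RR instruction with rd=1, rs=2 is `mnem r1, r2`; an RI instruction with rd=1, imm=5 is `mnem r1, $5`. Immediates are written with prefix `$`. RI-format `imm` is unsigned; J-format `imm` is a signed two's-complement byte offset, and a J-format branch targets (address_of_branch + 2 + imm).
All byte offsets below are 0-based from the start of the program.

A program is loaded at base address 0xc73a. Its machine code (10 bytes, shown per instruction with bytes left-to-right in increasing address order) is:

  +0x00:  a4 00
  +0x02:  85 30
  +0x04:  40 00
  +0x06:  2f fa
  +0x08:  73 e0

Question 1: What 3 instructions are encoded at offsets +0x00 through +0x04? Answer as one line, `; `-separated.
@+00  big-endian(a4 00) = 0xa400
  opcode bits[15:12]=0xa: inc/R
  rd@[11:8]=0x4 ⇒ r4
@+02  big-endian(85 30) = 0x8530
  opcode bits[15:12]=0x8: bor/RR
  rd@[11:8]=0x5 ⇒ r5
  rs@[7:4]=0x3 ⇒ r3
@+04  big-endian(40 00) = 0x4000
  opcode bits[15:12]=0x4: jmp/J
  imm@[11:0]=0x0 ⇒ $0

inc r4; bor r5, r3; jmp $0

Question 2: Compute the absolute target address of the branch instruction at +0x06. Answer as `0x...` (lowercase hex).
0xc73c

+0x06: 2f fa ⇒ word 0x2ffa (big)
  op=0x2ffa>>12=0x2 ⇒ bne (J)
  imm@[11:0]=0xffa (s12→-6) ⇒ $-6
  target = base 0xc73a + off 0x06 + 2 + imm -6 = 0xc73c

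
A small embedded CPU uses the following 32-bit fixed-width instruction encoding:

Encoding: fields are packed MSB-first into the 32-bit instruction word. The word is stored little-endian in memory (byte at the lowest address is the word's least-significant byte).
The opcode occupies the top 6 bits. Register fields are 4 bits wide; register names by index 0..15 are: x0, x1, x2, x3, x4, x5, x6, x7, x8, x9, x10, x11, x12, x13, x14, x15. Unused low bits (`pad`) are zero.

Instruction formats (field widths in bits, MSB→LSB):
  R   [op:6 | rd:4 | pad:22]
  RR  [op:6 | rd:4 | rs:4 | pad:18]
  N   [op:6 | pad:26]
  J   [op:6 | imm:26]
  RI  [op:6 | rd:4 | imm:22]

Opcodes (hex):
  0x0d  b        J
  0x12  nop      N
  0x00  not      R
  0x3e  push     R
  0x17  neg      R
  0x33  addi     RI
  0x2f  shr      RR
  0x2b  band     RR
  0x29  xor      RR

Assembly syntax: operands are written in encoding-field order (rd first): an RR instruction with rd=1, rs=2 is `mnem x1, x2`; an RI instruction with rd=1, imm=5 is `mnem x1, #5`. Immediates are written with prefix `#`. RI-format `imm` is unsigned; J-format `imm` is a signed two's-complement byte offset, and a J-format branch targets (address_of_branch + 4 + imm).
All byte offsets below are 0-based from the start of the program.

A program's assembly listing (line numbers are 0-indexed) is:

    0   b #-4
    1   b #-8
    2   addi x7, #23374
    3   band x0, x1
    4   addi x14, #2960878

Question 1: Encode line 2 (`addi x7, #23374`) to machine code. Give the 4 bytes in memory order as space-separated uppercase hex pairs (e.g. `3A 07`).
4E 5B C0 CD

line 2 (addi): pack op=0x33:6|rd=7:4|imm=23374:22 = 0xcdc05b4e; little→ 4e 5b c0 cd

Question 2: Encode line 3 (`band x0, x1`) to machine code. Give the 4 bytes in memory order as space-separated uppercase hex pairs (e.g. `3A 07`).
00 00 04 AC

L3: band op=0x2b:6|rd=0:4|rs=1:4|pad=0:18 ⇒ 0xac040000 ⇒ little 00 00 04 ac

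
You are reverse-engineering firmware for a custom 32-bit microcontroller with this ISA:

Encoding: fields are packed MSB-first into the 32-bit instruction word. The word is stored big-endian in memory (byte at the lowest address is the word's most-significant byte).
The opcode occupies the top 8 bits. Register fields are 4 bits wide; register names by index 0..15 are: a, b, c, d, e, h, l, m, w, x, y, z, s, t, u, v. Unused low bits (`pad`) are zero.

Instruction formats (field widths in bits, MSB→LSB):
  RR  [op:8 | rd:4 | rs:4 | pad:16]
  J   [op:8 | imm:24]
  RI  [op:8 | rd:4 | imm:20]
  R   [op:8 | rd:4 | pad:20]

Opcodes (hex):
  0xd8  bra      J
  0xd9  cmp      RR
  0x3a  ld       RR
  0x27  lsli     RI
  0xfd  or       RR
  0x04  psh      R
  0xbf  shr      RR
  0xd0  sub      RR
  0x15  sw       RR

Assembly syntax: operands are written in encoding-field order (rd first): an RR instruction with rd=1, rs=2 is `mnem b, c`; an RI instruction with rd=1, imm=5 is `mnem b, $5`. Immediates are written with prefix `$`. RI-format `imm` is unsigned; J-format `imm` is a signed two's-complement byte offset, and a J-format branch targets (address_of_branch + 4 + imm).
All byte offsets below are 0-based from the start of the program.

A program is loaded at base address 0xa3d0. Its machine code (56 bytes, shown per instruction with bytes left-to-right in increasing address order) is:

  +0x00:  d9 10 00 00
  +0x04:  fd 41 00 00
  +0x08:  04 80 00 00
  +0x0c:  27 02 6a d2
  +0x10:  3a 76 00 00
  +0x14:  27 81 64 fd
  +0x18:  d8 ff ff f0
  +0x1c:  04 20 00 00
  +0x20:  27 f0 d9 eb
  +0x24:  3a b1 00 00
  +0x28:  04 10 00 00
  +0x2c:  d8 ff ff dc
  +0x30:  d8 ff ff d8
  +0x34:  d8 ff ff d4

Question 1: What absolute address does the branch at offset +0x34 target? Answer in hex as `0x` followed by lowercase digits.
[34] d8 ff ff d4 → 0xd8ffffd4
  op=0xd8ffffd4>>24=0xd8 ⇒ bra (J)
  [23:0] imm=16777172 (s24→-44) = $-44
  target = base 0xa3d0 + off 0x34 + 4 + imm -44 = 0xa3dc

0xa3dc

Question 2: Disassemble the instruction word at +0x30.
[30] d8 ff ff d8 → 0xd8ffffd8
  op=0xd8ffffd8>>24=0xd8 ⇒ bra (J)
  imm@[23:0]=0xffffd8 (s24→-40) ⇒ $-40

bra $-40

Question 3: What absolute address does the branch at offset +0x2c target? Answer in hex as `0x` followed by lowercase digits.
[2c] d8 ff ff dc → 0xd8ffffdc
  op=0xd8ffffdc>>24=0xd8 ⇒ bra (J)
  imm: (w>>0)&0xffffff=0xffffdc (s24→-36) → $-36
  target = base 0xa3d0 + off 0x2c + 4 + imm -36 = 0xa3dc

0xa3dc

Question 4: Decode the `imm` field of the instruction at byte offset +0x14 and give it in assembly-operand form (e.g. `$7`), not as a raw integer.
@+14  big-endian(27 81 64 fd) = 0x278164fd
  opcode bits[31:24]=0x27: lsli/RI
  rd: (w>>20)&0xf=0x8 → w
  imm: (w>>0)&0xfffff=0x164fd → $91389

$91389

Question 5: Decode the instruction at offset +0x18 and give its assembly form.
[18] d8 ff ff f0 → 0xd8fffff0
  opcode bits[31:24]=0xd8: bra/J
  imm: (w>>0)&0xffffff=0xfffff0 (s24→-16) → $-16

bra $-16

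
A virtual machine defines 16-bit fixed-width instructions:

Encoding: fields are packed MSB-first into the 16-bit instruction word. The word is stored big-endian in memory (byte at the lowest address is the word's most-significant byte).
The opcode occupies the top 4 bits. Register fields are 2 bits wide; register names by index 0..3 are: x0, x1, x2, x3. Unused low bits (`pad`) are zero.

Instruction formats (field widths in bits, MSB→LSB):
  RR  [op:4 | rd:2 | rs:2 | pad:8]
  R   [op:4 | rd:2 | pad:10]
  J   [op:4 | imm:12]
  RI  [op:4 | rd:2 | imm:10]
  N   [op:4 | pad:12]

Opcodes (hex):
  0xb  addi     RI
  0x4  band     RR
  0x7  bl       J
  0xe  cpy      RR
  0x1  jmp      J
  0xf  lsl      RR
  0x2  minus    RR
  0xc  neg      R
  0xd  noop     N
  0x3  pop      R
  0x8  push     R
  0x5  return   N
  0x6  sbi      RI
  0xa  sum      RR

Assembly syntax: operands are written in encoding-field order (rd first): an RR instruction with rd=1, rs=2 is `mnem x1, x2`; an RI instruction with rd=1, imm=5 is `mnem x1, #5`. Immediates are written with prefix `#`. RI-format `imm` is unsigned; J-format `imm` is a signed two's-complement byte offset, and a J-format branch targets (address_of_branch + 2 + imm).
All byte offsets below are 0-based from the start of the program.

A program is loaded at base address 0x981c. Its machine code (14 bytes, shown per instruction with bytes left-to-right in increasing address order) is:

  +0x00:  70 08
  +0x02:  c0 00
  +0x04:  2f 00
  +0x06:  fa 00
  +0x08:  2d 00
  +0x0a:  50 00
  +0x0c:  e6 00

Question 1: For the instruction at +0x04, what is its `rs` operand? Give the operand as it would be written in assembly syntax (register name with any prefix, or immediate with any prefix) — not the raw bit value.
x3

@+04  big-endian(2f 00) = 0x2f00
  opcode bits[15:12]=0x2: minus/RR
  rd@[11:10]=0x3 ⇒ x3
  rs@[9:8]=0x3 ⇒ x3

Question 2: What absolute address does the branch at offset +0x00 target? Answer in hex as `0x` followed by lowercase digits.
+0x00: 70 08 ⇒ word 0x7008 (big)
  op=0x7008>>12=0x7 ⇒ bl (J)
  [11:0] imm=8 = #8
  target = base 0x981c + off 0x00 + 2 + imm 8 = 0x9826

0x9826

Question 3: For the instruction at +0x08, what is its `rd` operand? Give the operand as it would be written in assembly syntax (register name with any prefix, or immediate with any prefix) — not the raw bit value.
[08] 2d 00 → 0x2d00
  op=0x2d00>>12=0x2 ⇒ minus (RR)
  rd: (w>>10)&0x3=0x3 → x3
  rs: (w>>8)&0x3=0x1 → x1

x3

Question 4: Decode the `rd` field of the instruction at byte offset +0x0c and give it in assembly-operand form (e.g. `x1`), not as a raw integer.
@+0c  big-endian(e6 00) = 0xe600
  opcode bits[15:12]=0xe: cpy/RR
  [11:10] rd=1 = x1
  [9:8] rs=2 = x2

x1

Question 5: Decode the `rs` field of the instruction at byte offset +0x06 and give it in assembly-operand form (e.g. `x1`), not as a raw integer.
off 0x06: read fa 00 as big → 0xfa00
  opcode bits[15:12]=0xf: lsl/RR
  rd: (w>>10)&0x3=0x2 → x2
  rs: (w>>8)&0x3=0x2 → x2

x2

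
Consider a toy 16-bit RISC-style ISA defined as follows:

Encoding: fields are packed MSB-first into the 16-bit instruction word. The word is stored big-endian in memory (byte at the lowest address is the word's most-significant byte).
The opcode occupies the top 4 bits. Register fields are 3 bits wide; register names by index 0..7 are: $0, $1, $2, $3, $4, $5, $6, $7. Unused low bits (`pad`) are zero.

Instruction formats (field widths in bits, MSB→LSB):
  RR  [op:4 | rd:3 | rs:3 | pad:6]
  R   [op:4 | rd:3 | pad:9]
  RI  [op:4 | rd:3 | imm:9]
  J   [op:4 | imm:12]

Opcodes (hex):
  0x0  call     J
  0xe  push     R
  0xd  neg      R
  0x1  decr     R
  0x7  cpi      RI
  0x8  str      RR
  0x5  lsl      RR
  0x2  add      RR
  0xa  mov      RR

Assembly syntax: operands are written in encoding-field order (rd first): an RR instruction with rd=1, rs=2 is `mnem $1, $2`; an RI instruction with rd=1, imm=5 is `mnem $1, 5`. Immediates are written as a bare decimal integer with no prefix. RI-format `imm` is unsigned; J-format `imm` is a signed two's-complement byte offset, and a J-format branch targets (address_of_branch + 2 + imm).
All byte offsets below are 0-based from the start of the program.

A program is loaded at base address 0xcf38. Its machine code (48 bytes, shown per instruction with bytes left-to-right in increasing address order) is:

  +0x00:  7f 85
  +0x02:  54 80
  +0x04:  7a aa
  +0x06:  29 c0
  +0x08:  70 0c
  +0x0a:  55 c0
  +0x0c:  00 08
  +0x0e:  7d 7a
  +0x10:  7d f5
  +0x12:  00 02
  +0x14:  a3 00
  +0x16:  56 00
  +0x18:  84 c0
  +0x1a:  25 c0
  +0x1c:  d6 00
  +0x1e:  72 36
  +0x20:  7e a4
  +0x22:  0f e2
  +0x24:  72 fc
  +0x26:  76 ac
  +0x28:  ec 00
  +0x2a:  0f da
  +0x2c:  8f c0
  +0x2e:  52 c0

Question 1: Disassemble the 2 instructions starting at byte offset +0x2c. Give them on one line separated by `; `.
str $7, $7; lsl $1, $3

off 0x2c: read 8f c0 as big → 0x8fc0
  opcode bits[15:12]=0x8: str/RR
  rd: (w>>9)&0x7=0x7 → $7
  rs: (w>>6)&0x7=0x7 → $7
off 0x2e: read 52 c0 as big → 0x52c0
  opcode bits[15:12]=0x5: lsl/RR
  rd: (w>>9)&0x7=0x1 → $1
  rs: (w>>6)&0x7=0x3 → $3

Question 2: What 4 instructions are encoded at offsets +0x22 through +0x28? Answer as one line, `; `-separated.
call -30; cpi $1, 252; cpi $3, 172; push $6

+0x22: 0f e2 ⇒ word 0x0fe2 (big)
  op=0x0fe2>>12=0x0 ⇒ call (J)
  [11:0] imm=4066 (s12→-30) = -30
+0x24: 72 fc ⇒ word 0x72fc (big)
  op=0x72fc>>12=0x7 ⇒ cpi (RI)
  [11:9] rd=1 = $1
  [8:0] imm=252 = 252
+0x26: 76 ac ⇒ word 0x76ac (big)
  op=0x76ac>>12=0x7 ⇒ cpi (RI)
  [11:9] rd=3 = $3
  [8:0] imm=172 = 172
+0x28: ec 00 ⇒ word 0xec00 (big)
  op=0xec00>>12=0xe ⇒ push (R)
  [11:9] rd=6 = $6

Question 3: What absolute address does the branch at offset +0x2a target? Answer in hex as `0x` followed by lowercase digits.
+0x2a: 0f da ⇒ word 0x0fda (big)
  op=0x0fda>>12=0x0 ⇒ call (J)
  [11:0] imm=4058 (s12→-38) = -38
  target = base 0xcf38 + off 0x2a + 2 + imm -38 = 0xcf3e

0xcf3e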